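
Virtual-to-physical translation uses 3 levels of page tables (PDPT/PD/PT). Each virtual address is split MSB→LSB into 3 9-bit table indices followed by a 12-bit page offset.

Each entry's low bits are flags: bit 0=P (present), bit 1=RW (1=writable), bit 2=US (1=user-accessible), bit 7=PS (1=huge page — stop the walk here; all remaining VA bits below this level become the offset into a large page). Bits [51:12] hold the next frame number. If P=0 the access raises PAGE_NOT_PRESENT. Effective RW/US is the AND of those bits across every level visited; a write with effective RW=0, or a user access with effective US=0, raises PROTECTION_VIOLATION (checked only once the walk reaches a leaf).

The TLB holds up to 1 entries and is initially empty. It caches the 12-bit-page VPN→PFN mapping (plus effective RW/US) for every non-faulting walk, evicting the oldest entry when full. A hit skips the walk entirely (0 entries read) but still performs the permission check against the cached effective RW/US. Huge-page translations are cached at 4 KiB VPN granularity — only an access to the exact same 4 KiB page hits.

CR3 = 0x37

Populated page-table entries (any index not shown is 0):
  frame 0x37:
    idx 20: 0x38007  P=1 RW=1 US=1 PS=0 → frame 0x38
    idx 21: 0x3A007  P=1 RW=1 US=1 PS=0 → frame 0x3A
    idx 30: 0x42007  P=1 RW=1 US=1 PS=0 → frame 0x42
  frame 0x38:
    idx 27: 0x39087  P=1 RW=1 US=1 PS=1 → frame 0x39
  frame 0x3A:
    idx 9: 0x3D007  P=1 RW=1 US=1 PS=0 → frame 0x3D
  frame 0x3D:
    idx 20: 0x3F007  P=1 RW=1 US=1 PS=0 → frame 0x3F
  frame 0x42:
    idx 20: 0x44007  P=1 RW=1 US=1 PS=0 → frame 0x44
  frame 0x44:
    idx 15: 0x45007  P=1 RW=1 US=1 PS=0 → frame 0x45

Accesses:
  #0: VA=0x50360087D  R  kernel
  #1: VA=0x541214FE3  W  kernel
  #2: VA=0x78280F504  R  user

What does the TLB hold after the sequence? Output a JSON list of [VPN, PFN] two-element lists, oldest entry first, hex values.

Walk each access:
#0 VA=0x50360087D (r,kernel):
  lvl0: tbl 0x37, slot 20 ⇒ 0x38007 (P1/RW1/US1/PS0)
  lvl1: tbl 0x38, slot 27 ⇒ 0x39087 (P1/RW1/US1/PS1)
  → PA=0x3987D (huge @L1)  (2 entries read)
#1 VA=0x541214FE3 (w,kernel):
  lvl0: tbl 0x37, slot 21 ⇒ 0x3A007 (P1/RW1/US1/PS0)
  lvl1: tbl 0x3A, slot 9 ⇒ 0x3D007 (P1/RW1/US1/PS0)
  lvl2: tbl 0x3D, slot 20 ⇒ 0x3F007 (P1/RW1/US1/PS0)
  → PA=0x3FFE3  (3 entries read)
#2 VA=0x78280F504 (r,user):
  lvl0: tbl 0x37, slot 30 ⇒ 0x42007 (P1/RW1/US1/PS0)
  lvl1: tbl 0x42, slot 20 ⇒ 0x44007 (P1/RW1/US1/PS0)
  lvl2: tbl 0x44, slot 15 ⇒ 0x45007 (P1/RW1/US1/PS0)
  → PA=0x45504  (3 entries read)

TLB: [["0x78280F", "0x45"]]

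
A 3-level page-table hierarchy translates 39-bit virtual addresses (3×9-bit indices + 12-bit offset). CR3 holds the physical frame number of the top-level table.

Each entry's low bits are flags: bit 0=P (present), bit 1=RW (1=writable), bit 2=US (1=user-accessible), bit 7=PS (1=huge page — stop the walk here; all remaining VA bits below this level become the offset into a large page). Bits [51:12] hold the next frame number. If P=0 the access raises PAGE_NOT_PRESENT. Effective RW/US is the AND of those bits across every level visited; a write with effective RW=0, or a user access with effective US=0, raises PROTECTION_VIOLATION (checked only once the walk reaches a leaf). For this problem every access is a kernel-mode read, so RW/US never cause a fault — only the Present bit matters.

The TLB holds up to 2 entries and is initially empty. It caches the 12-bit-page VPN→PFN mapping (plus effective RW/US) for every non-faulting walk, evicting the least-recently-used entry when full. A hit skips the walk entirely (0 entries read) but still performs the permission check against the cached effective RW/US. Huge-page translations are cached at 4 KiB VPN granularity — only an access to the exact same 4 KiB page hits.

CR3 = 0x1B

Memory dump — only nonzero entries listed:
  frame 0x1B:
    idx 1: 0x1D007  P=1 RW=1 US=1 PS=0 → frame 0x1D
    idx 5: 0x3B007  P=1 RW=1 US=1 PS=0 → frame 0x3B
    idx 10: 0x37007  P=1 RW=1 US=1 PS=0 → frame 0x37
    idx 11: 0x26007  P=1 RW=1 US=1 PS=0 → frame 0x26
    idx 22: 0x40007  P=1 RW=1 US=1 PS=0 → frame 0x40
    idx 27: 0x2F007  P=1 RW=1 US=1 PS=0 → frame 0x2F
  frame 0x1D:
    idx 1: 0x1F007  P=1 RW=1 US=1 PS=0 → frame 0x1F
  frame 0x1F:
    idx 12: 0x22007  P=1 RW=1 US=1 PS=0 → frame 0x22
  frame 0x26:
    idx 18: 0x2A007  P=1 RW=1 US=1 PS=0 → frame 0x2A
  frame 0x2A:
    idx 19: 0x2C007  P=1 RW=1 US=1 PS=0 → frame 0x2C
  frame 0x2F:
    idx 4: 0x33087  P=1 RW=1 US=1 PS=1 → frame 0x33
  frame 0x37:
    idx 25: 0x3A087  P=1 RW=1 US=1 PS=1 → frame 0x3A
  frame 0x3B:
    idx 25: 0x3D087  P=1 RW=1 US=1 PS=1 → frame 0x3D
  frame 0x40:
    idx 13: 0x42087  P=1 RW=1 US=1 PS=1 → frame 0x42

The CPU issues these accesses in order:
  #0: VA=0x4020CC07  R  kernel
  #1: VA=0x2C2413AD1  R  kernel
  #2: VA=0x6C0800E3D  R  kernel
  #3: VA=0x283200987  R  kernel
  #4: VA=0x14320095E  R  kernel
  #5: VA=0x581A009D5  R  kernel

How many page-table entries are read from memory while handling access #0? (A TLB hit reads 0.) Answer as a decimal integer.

Trace:
#0 VA=0x4020CC07 (r,kernel):
  L0: frame=0x1B idx=1 entry=0x1D007 [P=1 RW=1 US=1 PS=0]
  L1: frame=0x1D idx=1 entry=0x1F007 [P=1 RW=1 US=1 PS=0]
  L2: frame=0x1F idx=12 entry=0x22007 [P=1 RW=1 US=1 PS=0]
  ✓ 0x22C07  — 3 lookups
#1 VA=0x2C2413AD1 (r,kernel):
  L0: frame=0x1B idx=11 entry=0x26007 [P=1 RW=1 US=1 PS=0]
  L1: frame=0x26 idx=18 entry=0x2A007 [P=1 RW=1 US=1 PS=0]
  L2: frame=0x2A idx=19 entry=0x2C007 [P=1 RW=1 US=1 PS=0]
  ✓ 0x2CAD1  — 3 lookups
#2 VA=0x6C0800E3D (r,kernel):
  L0: frame=0x1B idx=27 entry=0x2F007 [P=1 RW=1 US=1 PS=0]
  L1: frame=0x2F idx=4 entry=0x33087 [P=1 RW=1 US=1 PS=1]
  ✓ 0x33E3D (huge @L1)  — 2 lookups
#3 VA=0x283200987 (r,kernel):
  L0: frame=0x1B idx=10 entry=0x37007 [P=1 RW=1 US=1 PS=0]
  L1: frame=0x37 idx=25 entry=0x3A087 [P=1 RW=1 US=1 PS=1]
  ✓ 0x3A987 (huge @L1)  — 2 lookups
#4 VA=0x14320095E (r,kernel):
  L0: frame=0x1B idx=5 entry=0x3B007 [P=1 RW=1 US=1 PS=0]
  L1: frame=0x3B idx=25 entry=0x3D087 [P=1 RW=1 US=1 PS=1]
  ✓ 0x3D95E (huge @L1)  — 2 lookups
#5 VA=0x581A009D5 (r,kernel):
  L0: frame=0x1B idx=22 entry=0x40007 [P=1 RW=1 US=1 PS=0]
  L1: frame=0x40 idx=13 entry=0x42087 [P=1 RW=1 US=1 PS=1]
  ✓ 0x429D5 (huge @L1)  — 2 lookups

Entries read for #0: 3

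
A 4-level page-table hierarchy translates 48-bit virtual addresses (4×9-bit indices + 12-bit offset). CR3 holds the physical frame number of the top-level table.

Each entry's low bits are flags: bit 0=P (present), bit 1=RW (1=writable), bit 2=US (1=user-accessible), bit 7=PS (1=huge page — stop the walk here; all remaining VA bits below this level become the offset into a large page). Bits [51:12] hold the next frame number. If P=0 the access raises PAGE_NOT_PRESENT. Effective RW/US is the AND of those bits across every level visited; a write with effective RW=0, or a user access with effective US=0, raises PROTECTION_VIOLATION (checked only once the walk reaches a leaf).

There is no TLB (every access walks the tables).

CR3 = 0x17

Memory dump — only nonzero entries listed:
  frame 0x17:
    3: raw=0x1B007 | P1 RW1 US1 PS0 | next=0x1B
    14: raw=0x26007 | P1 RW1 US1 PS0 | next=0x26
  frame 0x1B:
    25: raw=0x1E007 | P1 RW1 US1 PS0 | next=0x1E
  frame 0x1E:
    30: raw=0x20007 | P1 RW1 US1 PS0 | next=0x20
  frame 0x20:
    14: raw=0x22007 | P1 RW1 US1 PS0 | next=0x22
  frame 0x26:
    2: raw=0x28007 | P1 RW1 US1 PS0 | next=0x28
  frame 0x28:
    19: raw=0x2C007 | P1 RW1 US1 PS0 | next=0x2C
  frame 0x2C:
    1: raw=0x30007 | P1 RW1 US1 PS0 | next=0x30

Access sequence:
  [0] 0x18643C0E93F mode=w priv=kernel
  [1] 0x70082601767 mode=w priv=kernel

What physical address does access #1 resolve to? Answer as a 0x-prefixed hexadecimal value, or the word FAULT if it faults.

Per-access translation:
#0 VA=0x18643C0E93F (w,kernel):
  [0] read 0x17 idx=3: raw=0x1B007 flags P=1 W=1 U=1 S=0
  [1] read 0x1B idx=25: raw=0x1E007 flags P=1 W=1 U=1 S=0
  [2] read 0x1E idx=30: raw=0x20007 flags P=1 W=1 U=1 S=0
  [3] read 0x20 idx=14: raw=0x22007 flags P=1 W=1 U=1 S=0
  ✓ 0x2293F  — 4 lookups
#1 VA=0x70082601767 (w,kernel):
  [0] read 0x17 idx=14: raw=0x26007 flags P=1 W=1 U=1 S=0
  [1] read 0x26 idx=2: raw=0x28007 flags P=1 W=1 U=1 S=0
  [2] read 0x28 idx=19: raw=0x2C007 flags P=1 W=1 U=1 S=0
  [3] read 0x2C idx=1: raw=0x30007 flags P=1 W=1 U=1 S=0
  ✓ 0x30767  — 4 lookups

Access #1 PA: 0x30767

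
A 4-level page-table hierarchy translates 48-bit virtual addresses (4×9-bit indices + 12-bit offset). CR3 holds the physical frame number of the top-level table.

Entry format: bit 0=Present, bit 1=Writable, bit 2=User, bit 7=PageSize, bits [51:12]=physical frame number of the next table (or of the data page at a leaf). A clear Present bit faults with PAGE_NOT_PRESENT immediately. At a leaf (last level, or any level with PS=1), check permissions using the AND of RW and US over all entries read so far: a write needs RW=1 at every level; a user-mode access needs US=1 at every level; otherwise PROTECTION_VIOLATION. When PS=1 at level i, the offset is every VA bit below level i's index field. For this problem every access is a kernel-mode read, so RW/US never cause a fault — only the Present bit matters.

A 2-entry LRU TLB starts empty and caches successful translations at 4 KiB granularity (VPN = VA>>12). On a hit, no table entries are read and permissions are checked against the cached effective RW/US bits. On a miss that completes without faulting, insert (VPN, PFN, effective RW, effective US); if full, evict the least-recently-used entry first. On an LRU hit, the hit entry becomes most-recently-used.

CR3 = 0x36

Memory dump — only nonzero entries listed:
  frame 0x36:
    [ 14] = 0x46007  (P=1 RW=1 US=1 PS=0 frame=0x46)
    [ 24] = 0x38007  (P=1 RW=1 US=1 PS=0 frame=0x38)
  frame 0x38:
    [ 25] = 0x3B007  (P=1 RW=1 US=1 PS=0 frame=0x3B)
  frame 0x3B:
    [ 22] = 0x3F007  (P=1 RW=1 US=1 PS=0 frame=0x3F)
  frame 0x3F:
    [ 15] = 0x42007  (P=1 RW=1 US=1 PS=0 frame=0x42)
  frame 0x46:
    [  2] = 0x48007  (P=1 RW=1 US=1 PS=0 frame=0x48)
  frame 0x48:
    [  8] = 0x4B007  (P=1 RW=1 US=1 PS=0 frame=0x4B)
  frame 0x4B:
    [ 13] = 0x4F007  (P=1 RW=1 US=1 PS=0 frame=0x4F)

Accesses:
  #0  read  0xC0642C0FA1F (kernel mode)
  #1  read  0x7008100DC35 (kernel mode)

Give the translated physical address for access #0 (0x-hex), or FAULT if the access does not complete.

Trace:
#0 VA=0xC0642C0FA1F (r,kernel):
  L0: frame=0x36 idx=24 entry=0x38007 [P=1 RW=1 US=1 PS=0]
  L1: frame=0x38 idx=25 entry=0x3B007 [P=1 RW=1 US=1 PS=0]
  L2: frame=0x3B idx=22 entry=0x3F007 [P=1 RW=1 US=1 PS=0]
  L3: frame=0x3F idx=15 entry=0x42007 [P=1 RW=1 US=1 PS=0]
  ✓ 0x42A1F  — 4 lookups
#1 VA=0x7008100DC35 (r,kernel):
  L0: frame=0x36 idx=14 entry=0x46007 [P=1 RW=1 US=1 PS=0]
  L1: frame=0x46 idx=2 entry=0x48007 [P=1 RW=1 US=1 PS=0]
  L2: frame=0x48 idx=8 entry=0x4B007 [P=1 RW=1 US=1 PS=0]
  L3: frame=0x4B idx=13 entry=0x4F007 [P=1 RW=1 US=1 PS=0]
  ✓ 0x4FC35  — 4 lookups

Access #0 PA: 0x42A1F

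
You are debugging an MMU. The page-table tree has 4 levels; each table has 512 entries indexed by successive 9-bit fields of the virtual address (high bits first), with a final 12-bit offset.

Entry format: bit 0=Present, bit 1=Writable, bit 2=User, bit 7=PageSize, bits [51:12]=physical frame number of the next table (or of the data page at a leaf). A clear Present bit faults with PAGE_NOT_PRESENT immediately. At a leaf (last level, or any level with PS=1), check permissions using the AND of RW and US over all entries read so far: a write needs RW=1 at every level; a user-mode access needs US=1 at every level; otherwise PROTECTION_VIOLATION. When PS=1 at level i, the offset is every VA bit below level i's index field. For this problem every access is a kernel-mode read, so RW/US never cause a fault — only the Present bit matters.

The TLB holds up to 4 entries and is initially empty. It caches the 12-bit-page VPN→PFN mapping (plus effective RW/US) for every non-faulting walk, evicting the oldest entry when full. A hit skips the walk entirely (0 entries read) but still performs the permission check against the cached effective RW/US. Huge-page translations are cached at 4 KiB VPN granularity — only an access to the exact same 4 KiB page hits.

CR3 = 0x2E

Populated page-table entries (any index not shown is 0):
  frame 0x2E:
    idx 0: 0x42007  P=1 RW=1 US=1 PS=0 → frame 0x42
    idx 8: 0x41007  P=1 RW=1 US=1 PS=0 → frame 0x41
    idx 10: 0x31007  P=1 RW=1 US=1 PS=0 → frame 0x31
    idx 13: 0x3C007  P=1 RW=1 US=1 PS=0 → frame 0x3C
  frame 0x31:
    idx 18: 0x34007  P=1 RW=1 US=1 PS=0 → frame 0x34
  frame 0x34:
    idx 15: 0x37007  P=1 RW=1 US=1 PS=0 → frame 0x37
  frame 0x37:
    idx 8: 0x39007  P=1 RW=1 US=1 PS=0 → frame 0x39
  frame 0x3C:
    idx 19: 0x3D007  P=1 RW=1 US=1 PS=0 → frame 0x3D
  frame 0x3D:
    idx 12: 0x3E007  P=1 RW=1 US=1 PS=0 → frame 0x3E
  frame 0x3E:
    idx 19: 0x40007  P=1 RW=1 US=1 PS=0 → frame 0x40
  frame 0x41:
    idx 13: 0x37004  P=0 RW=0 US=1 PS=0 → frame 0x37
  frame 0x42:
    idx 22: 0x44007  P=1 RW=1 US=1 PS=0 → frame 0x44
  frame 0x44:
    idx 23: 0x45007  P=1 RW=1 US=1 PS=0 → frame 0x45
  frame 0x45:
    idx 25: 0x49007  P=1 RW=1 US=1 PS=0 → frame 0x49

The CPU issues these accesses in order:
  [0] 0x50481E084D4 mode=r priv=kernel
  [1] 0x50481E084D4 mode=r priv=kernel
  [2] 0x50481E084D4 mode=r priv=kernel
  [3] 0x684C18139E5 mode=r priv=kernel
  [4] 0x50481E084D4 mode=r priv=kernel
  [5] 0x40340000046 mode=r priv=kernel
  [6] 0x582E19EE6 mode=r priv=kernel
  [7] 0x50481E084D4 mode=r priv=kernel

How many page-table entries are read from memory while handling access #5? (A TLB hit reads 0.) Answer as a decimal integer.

Per-access translation:
#0 VA=0x50481E084D4 (r,kernel):
  [0] read 0x2E idx=10: raw=0x31007 flags P=1 W=1 U=1 S=0
  [1] read 0x31 idx=18: raw=0x34007 flags P=1 W=1 U=1 S=0
  [2] read 0x34 idx=15: raw=0x37007 flags P=1 W=1 U=1 S=0
  [3] read 0x37 idx=8: raw=0x39007 flags P=1 W=1 U=1 S=0
  ✓ 0x394D4  — 4 lookups
#1 VA=0x50481E084D4 (r,kernel):
  TLB hit vpn=0x50481E08 → PA=0x394D4
#2 VA=0x50481E084D4 (r,kernel):
  TLB hit vpn=0x50481E08 → PA=0x394D4
#3 VA=0x684C18139E5 (r,kernel):
  [0] read 0x2E idx=13: raw=0x3C007 flags P=1 W=1 U=1 S=0
  [1] read 0x3C idx=19: raw=0x3D007 flags P=1 W=1 U=1 S=0
  [2] read 0x3D idx=12: raw=0x3E007 flags P=1 W=1 U=1 S=0
  [3] read 0x3E idx=19: raw=0x40007 flags P=1 W=1 U=1 S=0
  ✓ 0x409E5  — 4 lookups
#4 VA=0x50481E084D4 (r,kernel):
  TLB hit vpn=0x50481E08 → PA=0x394D4
#5 VA=0x40340000046 (r,kernel):
  [0] read 0x2E idx=8: raw=0x41007 flags P=1 W=1 U=1 S=0
  [1] read 0x41 idx=13: raw=0x37004 flags P=0 W=0 U=1 S=0
  → PAGE_NOT_PRESENT  (2 entries read)
#6 VA=0x582E19EE6 (r,kernel):
  [0] read 0x2E idx=0: raw=0x42007 flags P=1 W=1 U=1 S=0
  [1] read 0x42 idx=22: raw=0x44007 flags P=1 W=1 U=1 S=0
  [2] read 0x44 idx=23: raw=0x45007 flags P=1 W=1 U=1 S=0
  [3] read 0x45 idx=25: raw=0x49007 flags P=1 W=1 U=1 S=0
  ✓ 0x49EE6  — 4 lookups
#7 VA=0x50481E084D4 (r,kernel):
  TLB hit vpn=0x50481E08 → PA=0x394D4

Entries read for #5: 2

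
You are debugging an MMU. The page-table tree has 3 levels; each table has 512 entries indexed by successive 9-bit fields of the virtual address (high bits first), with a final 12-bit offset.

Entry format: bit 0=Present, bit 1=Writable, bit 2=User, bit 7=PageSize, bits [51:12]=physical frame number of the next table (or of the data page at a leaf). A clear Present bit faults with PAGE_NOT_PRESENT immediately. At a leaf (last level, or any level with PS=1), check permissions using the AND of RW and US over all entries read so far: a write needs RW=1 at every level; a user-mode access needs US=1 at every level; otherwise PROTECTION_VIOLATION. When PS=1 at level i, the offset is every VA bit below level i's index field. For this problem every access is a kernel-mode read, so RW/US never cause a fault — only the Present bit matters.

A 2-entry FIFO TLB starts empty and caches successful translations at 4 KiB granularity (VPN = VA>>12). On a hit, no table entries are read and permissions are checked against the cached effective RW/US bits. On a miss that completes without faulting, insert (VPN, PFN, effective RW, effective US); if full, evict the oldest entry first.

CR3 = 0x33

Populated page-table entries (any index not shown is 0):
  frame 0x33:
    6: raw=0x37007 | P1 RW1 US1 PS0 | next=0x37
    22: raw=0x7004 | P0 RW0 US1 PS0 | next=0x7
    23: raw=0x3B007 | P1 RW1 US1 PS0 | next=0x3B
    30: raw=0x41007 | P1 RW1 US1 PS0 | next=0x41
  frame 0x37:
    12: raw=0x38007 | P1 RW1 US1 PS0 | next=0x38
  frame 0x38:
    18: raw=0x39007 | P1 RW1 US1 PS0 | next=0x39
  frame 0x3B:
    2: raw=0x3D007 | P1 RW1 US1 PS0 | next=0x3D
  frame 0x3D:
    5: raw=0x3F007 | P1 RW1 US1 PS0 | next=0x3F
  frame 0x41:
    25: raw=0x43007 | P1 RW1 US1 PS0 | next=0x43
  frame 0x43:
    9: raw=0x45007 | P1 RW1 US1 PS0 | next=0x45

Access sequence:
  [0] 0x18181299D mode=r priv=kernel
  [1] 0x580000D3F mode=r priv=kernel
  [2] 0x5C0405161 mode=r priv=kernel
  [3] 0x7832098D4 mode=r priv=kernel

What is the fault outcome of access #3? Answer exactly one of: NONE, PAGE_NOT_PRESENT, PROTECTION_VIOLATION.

Trace:
#0 VA=0x18181299D (r,kernel):
  L0: frame=0x33 idx=6 entry=0x37007 [P=1 RW=1 US=1 PS=0]
  L1: frame=0x37 idx=12 entry=0x38007 [P=1 RW=1 US=1 PS=0]
  L2: frame=0x38 idx=18 entry=0x39007 [P=1 RW=1 US=1 PS=0]
  → PA=0x3999D  (3 entries read)
#1 VA=0x580000D3F (r,kernel):
  L0: frame=0x33 idx=22 entry=0x7004 [P=0 RW=0 US=1 PS=0]
  → PAGE_NOT_PRESENT  (1 entries read)
#2 VA=0x5C0405161 (r,kernel):
  L0: frame=0x33 idx=23 entry=0x3B007 [P=1 RW=1 US=1 PS=0]
  L1: frame=0x3B idx=2 entry=0x3D007 [P=1 RW=1 US=1 PS=0]
  L2: frame=0x3D idx=5 entry=0x3F007 [P=1 RW=1 US=1 PS=0]
  → PA=0x3F161  (3 entries read)
#3 VA=0x7832098D4 (r,kernel):
  L0: frame=0x33 idx=30 entry=0x41007 [P=1 RW=1 US=1 PS=0]
  L1: frame=0x41 idx=25 entry=0x43007 [P=1 RW=1 US=1 PS=0]
  L2: frame=0x43 idx=9 entry=0x45007 [P=1 RW=1 US=1 PS=0]
  → PA=0x458D4  (3 entries read)

Access #3 fault: NONE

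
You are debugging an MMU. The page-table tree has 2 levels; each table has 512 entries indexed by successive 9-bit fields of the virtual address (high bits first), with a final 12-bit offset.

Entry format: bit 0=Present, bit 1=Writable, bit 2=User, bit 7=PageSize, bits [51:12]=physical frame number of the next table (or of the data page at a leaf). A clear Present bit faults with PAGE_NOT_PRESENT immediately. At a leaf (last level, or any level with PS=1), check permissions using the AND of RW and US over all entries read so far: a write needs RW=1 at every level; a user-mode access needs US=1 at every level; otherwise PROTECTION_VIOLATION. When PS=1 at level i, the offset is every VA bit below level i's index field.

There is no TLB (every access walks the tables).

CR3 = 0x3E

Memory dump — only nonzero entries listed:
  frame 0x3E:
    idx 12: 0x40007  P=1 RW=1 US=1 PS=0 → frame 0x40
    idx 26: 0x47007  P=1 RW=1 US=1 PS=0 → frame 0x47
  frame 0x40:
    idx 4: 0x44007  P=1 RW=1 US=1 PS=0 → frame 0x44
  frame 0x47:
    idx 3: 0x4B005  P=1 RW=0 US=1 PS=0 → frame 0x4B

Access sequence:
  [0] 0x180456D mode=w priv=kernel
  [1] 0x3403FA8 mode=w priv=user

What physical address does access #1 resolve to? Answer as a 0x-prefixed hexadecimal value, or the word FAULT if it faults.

Per-access translation:
#0 VA=0x180456D (w,kernel):
  L0: frame=0x3E idx=12 entry=0x40007 [P=1 RW=1 US=1 PS=0]
  L1: frame=0x40 idx=4 entry=0x44007 [P=1 RW=1 US=1 PS=0]
  ⇒ phys 0x4456D  [2 reads]
#1 VA=0x3403FA8 (w,user):
  L0: frame=0x3E idx=26 entry=0x47007 [P=1 RW=1 US=1 PS=0]
  L1: frame=0x47 idx=3 entry=0x4B005 [P=1 RW=0 US=1 PS=0]
  → PROTECTION_VIOLATION  (2 entries read)

Access #1 PA: FAULT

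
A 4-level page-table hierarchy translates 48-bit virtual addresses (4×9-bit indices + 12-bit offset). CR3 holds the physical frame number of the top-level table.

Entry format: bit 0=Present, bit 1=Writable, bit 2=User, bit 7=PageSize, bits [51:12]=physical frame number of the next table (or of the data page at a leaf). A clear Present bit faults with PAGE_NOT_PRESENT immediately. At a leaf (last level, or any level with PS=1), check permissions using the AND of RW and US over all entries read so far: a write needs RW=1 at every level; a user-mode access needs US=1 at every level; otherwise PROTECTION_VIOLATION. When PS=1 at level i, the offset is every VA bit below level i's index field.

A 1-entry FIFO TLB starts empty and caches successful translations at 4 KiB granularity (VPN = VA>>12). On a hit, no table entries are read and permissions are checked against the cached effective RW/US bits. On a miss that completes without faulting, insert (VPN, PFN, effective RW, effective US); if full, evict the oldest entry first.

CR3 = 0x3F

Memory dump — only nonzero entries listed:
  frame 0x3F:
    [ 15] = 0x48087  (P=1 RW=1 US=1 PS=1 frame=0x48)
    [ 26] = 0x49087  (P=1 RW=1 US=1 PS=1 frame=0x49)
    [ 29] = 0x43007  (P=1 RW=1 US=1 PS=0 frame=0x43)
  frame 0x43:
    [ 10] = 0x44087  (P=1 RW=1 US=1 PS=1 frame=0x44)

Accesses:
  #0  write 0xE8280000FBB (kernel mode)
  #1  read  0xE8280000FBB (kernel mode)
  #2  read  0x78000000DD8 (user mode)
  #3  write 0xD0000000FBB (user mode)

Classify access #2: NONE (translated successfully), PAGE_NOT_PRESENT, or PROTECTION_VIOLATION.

Per-access translation:
#0 VA=0xE8280000FBB (w,kernel):
  L0 @0x3F[29] → 0x43007  P=1,RW=1,US=1,PS=0
  L1 @0x43[10] → 0x44087  P=1,RW=1,US=1,PS=1
  ✓ 0x44FBB (huge @L1)  — 2 lookups
#1 VA=0xE8280000FBB (r,kernel):
  TLB hit vpn=0xE8280000 → PA=0x44FBB
#2 VA=0x78000000DD8 (r,user):
  L0 @0x3F[15] → 0x48087  P=1,RW=1,US=1,PS=1
  ✓ 0x48DD8 (huge @L0)  — 1 lookups
#3 VA=0xD0000000FBB (w,user):
  L0 @0x3F[26] → 0x49087  P=1,RW=1,US=1,PS=1
  ✓ 0x49FBB (huge @L0)  — 1 lookups

Access #2 fault: NONE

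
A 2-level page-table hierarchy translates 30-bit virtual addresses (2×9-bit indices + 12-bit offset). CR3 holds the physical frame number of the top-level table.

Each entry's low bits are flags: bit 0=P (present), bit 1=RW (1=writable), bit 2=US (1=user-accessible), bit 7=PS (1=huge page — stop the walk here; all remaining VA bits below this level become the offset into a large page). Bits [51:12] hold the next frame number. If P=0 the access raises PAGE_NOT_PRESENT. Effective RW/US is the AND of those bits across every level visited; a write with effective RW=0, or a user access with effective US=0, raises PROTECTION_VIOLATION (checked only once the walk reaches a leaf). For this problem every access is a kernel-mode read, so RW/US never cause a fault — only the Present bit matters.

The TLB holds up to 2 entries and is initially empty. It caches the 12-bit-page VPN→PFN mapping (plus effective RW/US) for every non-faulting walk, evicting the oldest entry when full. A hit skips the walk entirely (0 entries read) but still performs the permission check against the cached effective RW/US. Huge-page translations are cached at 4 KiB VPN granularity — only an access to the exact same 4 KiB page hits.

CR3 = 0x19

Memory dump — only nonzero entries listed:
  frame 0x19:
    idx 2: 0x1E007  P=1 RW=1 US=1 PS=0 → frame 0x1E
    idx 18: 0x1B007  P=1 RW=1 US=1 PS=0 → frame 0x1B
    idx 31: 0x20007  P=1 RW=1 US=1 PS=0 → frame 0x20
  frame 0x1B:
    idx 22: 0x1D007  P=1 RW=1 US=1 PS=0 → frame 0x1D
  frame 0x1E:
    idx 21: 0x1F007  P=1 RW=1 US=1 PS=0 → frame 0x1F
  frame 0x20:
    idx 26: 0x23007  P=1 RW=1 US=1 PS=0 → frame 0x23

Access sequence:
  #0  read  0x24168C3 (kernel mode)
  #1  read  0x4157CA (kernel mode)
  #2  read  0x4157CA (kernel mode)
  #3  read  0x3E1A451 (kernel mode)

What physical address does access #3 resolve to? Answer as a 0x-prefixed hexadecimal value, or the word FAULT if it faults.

Per-access translation:
#0 VA=0x24168C3 (r,kernel):
  lvl0: tbl 0x19, slot 18 ⇒ 0x1B007 (P1/RW1/US1/PS0)
  lvl1: tbl 0x1B, slot 22 ⇒ 0x1D007 (P1/RW1/US1/PS0)
  → PA=0x1D8C3  (2 entries read)
#1 VA=0x4157CA (r,kernel):
  lvl0: tbl 0x19, slot 2 ⇒ 0x1E007 (P1/RW1/US1/PS0)
  lvl1: tbl 0x1E, slot 21 ⇒ 0x1F007 (P1/RW1/US1/PS0)
  → PA=0x1F7CA  (2 entries read)
#2 VA=0x4157CA (r,kernel):
  TLB hit vpn=0x415 → PA=0x1F7CA
#3 VA=0x3E1A451 (r,kernel):
  lvl0: tbl 0x19, slot 31 ⇒ 0x20007 (P1/RW1/US1/PS0)
  lvl1: tbl 0x20, slot 26 ⇒ 0x23007 (P1/RW1/US1/PS0)
  → PA=0x23451  (2 entries read)

Access #3 PA: 0x23451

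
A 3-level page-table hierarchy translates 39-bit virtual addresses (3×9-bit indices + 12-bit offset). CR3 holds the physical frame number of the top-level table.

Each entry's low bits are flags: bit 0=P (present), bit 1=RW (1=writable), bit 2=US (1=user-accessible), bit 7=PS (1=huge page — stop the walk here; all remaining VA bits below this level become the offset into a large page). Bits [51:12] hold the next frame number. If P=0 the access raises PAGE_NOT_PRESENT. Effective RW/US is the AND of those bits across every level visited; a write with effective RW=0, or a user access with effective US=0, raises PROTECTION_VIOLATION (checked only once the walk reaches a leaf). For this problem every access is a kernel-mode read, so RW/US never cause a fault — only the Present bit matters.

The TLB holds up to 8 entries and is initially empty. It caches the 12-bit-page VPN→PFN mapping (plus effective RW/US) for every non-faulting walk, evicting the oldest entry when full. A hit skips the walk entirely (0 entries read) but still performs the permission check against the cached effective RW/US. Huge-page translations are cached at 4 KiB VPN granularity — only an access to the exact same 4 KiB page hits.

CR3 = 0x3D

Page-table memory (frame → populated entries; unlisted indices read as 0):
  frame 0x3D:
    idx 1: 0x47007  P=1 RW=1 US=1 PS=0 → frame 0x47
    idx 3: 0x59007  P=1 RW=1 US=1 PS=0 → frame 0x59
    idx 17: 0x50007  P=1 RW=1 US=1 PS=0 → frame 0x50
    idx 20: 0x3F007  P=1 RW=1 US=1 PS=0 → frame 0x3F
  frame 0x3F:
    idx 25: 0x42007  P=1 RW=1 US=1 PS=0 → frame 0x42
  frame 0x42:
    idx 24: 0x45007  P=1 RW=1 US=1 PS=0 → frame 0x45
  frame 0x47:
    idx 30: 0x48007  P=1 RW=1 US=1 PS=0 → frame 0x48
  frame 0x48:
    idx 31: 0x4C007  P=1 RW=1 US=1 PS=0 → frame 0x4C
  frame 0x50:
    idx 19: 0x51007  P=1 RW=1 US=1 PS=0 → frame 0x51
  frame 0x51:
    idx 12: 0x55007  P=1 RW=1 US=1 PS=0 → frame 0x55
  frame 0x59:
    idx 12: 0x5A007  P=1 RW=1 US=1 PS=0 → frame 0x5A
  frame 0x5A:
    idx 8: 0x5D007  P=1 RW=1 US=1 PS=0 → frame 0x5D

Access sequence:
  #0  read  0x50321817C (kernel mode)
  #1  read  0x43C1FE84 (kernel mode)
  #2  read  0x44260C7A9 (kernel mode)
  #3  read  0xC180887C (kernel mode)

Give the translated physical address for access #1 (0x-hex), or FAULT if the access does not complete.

Trace:
#0 VA=0x50321817C (r,kernel):
  lvl0: tbl 0x3D, slot 20 ⇒ 0x3F007 (P1/RW1/US1/PS0)
  lvl1: tbl 0x3F, slot 25 ⇒ 0x42007 (P1/RW1/US1/PS0)
  lvl2: tbl 0x42, slot 24 ⇒ 0x45007 (P1/RW1/US1/PS0)
  ✓ 0x4517C  — 3 lookups
#1 VA=0x43C1FE84 (r,kernel):
  lvl0: tbl 0x3D, slot 1 ⇒ 0x47007 (P1/RW1/US1/PS0)
  lvl1: tbl 0x47, slot 30 ⇒ 0x48007 (P1/RW1/US1/PS0)
  lvl2: tbl 0x48, slot 31 ⇒ 0x4C007 (P1/RW1/US1/PS0)
  ✓ 0x4CE84  — 3 lookups
#2 VA=0x44260C7A9 (r,kernel):
  lvl0: tbl 0x3D, slot 17 ⇒ 0x50007 (P1/RW1/US1/PS0)
  lvl1: tbl 0x50, slot 19 ⇒ 0x51007 (P1/RW1/US1/PS0)
  lvl2: tbl 0x51, slot 12 ⇒ 0x55007 (P1/RW1/US1/PS0)
  ✓ 0x557A9  — 3 lookups
#3 VA=0xC180887C (r,kernel):
  lvl0: tbl 0x3D, slot 3 ⇒ 0x59007 (P1/RW1/US1/PS0)
  lvl1: tbl 0x59, slot 12 ⇒ 0x5A007 (P1/RW1/US1/PS0)
  lvl2: tbl 0x5A, slot 8 ⇒ 0x5D007 (P1/RW1/US1/PS0)
  ✓ 0x5D87C  — 3 lookups

Access #1 PA: 0x4CE84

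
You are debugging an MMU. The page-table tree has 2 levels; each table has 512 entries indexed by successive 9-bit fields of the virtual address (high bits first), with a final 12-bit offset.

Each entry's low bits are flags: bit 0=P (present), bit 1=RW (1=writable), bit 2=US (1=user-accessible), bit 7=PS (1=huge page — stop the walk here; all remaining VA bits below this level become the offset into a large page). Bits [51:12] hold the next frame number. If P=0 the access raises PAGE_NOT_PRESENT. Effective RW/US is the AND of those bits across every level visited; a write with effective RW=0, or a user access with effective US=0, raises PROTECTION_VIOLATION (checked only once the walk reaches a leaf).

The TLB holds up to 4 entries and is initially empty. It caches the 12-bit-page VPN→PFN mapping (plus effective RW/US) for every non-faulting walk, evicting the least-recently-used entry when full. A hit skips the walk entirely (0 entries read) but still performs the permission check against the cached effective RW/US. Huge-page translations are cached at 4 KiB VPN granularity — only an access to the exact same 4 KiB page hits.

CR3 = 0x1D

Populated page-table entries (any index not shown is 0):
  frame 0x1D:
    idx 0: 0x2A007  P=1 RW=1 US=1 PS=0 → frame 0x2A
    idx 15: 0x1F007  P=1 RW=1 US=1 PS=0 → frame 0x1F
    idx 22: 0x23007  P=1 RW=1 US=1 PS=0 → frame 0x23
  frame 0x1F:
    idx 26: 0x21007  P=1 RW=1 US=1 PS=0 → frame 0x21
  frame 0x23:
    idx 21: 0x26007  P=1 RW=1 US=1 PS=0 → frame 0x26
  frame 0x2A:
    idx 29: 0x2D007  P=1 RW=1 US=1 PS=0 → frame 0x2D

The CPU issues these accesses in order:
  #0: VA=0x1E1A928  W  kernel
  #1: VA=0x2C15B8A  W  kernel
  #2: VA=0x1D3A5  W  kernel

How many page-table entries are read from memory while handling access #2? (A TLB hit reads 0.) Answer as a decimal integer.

Per-access translation:
#0 VA=0x1E1A928 (w,kernel):
  lvl0: tbl 0x1D, slot 15 ⇒ 0x1F007 (P1/RW1/US1/PS0)
  lvl1: tbl 0x1F, slot 26 ⇒ 0x21007 (P1/RW1/US1/PS0)
  ✓ 0x21928  — 2 lookups
#1 VA=0x2C15B8A (w,kernel):
  lvl0: tbl 0x1D, slot 22 ⇒ 0x23007 (P1/RW1/US1/PS0)
  lvl1: tbl 0x23, slot 21 ⇒ 0x26007 (P1/RW1/US1/PS0)
  ✓ 0x26B8A  — 2 lookups
#2 VA=0x1D3A5 (w,kernel):
  lvl0: tbl 0x1D, slot 0 ⇒ 0x2A007 (P1/RW1/US1/PS0)
  lvl1: tbl 0x2A, slot 29 ⇒ 0x2D007 (P1/RW1/US1/PS0)
  ✓ 0x2D3A5  — 2 lookups

Entries read for #2: 2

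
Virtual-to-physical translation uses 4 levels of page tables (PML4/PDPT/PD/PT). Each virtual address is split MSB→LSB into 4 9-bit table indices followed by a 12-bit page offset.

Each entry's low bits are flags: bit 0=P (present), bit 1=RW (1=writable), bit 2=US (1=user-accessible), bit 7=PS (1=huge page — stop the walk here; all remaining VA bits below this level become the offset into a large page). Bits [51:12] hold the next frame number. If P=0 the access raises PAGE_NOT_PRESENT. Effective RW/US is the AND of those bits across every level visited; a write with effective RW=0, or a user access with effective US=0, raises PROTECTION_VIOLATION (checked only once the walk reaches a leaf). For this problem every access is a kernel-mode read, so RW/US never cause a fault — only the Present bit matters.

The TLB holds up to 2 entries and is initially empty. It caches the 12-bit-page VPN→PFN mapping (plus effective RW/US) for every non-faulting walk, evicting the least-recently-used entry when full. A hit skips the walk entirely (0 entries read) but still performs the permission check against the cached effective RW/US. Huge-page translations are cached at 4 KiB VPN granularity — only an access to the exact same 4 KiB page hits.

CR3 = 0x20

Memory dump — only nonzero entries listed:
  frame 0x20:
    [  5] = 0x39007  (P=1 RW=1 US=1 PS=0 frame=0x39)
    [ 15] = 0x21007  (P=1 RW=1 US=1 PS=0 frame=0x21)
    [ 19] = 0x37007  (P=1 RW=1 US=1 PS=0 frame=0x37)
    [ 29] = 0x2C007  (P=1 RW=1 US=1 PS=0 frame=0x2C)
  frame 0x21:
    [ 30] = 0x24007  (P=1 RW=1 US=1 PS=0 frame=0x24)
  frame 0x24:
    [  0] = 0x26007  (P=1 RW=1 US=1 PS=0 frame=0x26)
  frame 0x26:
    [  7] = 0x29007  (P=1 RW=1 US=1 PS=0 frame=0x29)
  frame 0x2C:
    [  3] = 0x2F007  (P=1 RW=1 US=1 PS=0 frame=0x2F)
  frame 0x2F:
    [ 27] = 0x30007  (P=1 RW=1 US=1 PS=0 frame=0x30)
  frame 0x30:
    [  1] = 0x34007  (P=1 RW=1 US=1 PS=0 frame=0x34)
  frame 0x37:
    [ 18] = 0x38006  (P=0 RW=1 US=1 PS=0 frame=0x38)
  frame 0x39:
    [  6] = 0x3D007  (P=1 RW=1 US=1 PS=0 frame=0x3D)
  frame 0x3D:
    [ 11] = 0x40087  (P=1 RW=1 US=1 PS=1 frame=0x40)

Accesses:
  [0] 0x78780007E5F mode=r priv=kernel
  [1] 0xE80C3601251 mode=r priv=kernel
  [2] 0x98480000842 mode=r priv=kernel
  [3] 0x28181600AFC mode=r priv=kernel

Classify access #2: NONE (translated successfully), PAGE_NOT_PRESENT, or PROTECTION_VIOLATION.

Trace:
#0 VA=0x78780007E5F (r,kernel):
  L0: frame=0x20 idx=15 entry=0x21007 [P=1 RW=1 US=1 PS=0]
  L1: frame=0x21 idx=30 entry=0x24007 [P=1 RW=1 US=1 PS=0]
  L2: frame=0x24 idx=0 entry=0x26007 [P=1 RW=1 US=1 PS=0]
  L3: frame=0x26 idx=7 entry=0x29007 [P=1 RW=1 US=1 PS=0]
  → PA=0x29E5F  (4 entries read)
#1 VA=0xE80C3601251 (r,kernel):
  L0: frame=0x20 idx=29 entry=0x2C007 [P=1 RW=1 US=1 PS=0]
  L1: frame=0x2C idx=3 entry=0x2F007 [P=1 RW=1 US=1 PS=0]
  L2: frame=0x2F idx=27 entry=0x30007 [P=1 RW=1 US=1 PS=0]
  L3: frame=0x30 idx=1 entry=0x34007 [P=1 RW=1 US=1 PS=0]
  → PA=0x34251  (4 entries read)
#2 VA=0x98480000842 (r,kernel):
  L0: frame=0x20 idx=19 entry=0x37007 [P=1 RW=1 US=1 PS=0]
  L1: frame=0x37 idx=18 entry=0x38006 [P=0 RW=1 US=1 PS=0]
  → PAGE_NOT_PRESENT  (2 entries read)
#3 VA=0x28181600AFC (r,kernel):
  L0: frame=0x20 idx=5 entry=0x39007 [P=1 RW=1 US=1 PS=0]
  L1: frame=0x39 idx=6 entry=0x3D007 [P=1 RW=1 US=1 PS=0]
  L2: frame=0x3D idx=11 entry=0x40087 [P=1 RW=1 US=1 PS=1]
  → PA=0x40AFC (huge @L2)  (3 entries read)

Access #2 fault: PAGE_NOT_PRESENT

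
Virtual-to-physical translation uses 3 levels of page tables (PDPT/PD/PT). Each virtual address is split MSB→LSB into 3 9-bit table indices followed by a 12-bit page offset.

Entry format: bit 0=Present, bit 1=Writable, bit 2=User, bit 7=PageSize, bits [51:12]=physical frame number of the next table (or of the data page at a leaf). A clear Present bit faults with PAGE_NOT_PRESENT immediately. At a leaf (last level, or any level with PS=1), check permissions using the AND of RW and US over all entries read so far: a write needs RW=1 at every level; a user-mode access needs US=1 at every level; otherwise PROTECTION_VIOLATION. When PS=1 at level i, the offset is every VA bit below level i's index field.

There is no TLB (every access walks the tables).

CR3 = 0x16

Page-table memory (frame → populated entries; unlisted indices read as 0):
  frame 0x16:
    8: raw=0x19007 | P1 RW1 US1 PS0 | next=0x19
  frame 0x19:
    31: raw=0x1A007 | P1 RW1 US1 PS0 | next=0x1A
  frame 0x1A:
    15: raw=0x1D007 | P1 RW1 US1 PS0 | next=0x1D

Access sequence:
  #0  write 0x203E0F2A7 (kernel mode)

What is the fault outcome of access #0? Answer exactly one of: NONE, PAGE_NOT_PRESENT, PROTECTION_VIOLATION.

Per-access translation:
#0 VA=0x203E0F2A7 (w,kernel):
  lvl0: tbl 0x16, slot 8 ⇒ 0x19007 (P1/RW1/US1/PS0)
  lvl1: tbl 0x19, slot 31 ⇒ 0x1A007 (P1/RW1/US1/PS0)
  lvl2: tbl 0x1A, slot 15 ⇒ 0x1D007 (P1/RW1/US1/PS0)
  ✓ 0x1D2A7  — 3 lookups

Access #0 fault: NONE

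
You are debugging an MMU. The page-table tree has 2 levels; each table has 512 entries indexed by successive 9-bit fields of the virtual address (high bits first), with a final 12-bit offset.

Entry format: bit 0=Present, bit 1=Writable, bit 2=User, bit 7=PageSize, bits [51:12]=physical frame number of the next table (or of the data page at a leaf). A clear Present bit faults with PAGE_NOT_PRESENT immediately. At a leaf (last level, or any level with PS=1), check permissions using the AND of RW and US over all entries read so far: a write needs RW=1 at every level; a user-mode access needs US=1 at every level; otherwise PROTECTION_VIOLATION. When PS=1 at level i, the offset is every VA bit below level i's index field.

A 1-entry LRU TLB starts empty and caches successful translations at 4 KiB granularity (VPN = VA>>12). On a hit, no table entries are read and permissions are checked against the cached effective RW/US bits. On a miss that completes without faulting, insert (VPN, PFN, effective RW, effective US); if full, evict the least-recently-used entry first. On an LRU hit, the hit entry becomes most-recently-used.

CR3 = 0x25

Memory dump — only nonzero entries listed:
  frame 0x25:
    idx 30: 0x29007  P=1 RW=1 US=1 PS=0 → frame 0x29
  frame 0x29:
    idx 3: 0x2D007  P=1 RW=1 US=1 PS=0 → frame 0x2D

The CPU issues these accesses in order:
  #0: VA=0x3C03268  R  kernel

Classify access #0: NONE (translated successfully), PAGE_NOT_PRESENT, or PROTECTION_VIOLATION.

Trace:
#0 VA=0x3C03268 (r,kernel):
  lvl0: tbl 0x25, slot 30 ⇒ 0x29007 (P1/RW1/US1/PS0)
  lvl1: tbl 0x29, slot 3 ⇒ 0x2D007 (P1/RW1/US1/PS0)
  → PA=0x2D268  (2 entries read)

Access #0 fault: NONE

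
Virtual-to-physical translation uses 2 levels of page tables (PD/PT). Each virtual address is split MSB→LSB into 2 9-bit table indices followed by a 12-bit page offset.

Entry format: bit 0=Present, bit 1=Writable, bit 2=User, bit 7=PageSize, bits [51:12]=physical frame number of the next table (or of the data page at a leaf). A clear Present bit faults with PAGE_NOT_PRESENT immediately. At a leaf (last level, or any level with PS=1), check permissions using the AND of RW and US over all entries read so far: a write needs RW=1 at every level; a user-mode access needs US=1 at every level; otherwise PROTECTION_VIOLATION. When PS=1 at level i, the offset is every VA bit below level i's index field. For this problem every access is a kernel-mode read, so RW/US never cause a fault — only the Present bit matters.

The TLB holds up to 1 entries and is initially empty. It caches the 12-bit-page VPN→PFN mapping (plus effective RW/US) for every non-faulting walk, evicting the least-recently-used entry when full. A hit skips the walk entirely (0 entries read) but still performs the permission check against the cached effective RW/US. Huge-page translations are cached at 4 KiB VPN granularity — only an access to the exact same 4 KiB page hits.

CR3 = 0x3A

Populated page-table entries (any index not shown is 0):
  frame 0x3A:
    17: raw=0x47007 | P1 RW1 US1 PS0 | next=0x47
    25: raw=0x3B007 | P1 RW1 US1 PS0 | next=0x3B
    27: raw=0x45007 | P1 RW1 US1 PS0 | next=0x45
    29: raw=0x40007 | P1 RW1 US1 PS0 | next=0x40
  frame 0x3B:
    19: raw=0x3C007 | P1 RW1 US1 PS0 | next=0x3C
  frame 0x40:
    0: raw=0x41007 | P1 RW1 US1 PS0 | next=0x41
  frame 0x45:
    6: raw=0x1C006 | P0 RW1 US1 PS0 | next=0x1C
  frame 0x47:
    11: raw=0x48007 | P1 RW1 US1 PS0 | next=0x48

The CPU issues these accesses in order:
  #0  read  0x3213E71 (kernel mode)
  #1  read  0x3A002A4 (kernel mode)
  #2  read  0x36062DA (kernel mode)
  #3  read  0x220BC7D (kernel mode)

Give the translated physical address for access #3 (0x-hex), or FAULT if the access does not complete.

Trace:
#0 VA=0x3213E71 (r,kernel):
  L0 @0x3A[25] → 0x3B007  P=1,RW=1,US=1,PS=0
  L1 @0x3B[19] → 0x3C007  P=1,RW=1,US=1,PS=0
  ✓ 0x3CE71  — 2 lookups
#1 VA=0x3A002A4 (r,kernel):
  L0 @0x3A[29] → 0x40007  P=1,RW=1,US=1,PS=0
  L1 @0x40[0] → 0x41007  P=1,RW=1,US=1,PS=0
  ✓ 0x412A4  — 2 lookups
#2 VA=0x36062DA (r,kernel):
  L0 @0x3A[27] → 0x45007  P=1,RW=1,US=1,PS=0
  L1 @0x45[6] → 0x1C006  P=0,RW=1,US=1,PS=0
  ✗ PAGE_NOT_PRESENT  [2 reads]
#3 VA=0x220BC7D (r,kernel):
  L0 @0x3A[17] → 0x47007  P=1,RW=1,US=1,PS=0
  L1 @0x47[11] → 0x48007  P=1,RW=1,US=1,PS=0
  ✓ 0x48C7D  — 2 lookups

Access #3 PA: 0x48C7D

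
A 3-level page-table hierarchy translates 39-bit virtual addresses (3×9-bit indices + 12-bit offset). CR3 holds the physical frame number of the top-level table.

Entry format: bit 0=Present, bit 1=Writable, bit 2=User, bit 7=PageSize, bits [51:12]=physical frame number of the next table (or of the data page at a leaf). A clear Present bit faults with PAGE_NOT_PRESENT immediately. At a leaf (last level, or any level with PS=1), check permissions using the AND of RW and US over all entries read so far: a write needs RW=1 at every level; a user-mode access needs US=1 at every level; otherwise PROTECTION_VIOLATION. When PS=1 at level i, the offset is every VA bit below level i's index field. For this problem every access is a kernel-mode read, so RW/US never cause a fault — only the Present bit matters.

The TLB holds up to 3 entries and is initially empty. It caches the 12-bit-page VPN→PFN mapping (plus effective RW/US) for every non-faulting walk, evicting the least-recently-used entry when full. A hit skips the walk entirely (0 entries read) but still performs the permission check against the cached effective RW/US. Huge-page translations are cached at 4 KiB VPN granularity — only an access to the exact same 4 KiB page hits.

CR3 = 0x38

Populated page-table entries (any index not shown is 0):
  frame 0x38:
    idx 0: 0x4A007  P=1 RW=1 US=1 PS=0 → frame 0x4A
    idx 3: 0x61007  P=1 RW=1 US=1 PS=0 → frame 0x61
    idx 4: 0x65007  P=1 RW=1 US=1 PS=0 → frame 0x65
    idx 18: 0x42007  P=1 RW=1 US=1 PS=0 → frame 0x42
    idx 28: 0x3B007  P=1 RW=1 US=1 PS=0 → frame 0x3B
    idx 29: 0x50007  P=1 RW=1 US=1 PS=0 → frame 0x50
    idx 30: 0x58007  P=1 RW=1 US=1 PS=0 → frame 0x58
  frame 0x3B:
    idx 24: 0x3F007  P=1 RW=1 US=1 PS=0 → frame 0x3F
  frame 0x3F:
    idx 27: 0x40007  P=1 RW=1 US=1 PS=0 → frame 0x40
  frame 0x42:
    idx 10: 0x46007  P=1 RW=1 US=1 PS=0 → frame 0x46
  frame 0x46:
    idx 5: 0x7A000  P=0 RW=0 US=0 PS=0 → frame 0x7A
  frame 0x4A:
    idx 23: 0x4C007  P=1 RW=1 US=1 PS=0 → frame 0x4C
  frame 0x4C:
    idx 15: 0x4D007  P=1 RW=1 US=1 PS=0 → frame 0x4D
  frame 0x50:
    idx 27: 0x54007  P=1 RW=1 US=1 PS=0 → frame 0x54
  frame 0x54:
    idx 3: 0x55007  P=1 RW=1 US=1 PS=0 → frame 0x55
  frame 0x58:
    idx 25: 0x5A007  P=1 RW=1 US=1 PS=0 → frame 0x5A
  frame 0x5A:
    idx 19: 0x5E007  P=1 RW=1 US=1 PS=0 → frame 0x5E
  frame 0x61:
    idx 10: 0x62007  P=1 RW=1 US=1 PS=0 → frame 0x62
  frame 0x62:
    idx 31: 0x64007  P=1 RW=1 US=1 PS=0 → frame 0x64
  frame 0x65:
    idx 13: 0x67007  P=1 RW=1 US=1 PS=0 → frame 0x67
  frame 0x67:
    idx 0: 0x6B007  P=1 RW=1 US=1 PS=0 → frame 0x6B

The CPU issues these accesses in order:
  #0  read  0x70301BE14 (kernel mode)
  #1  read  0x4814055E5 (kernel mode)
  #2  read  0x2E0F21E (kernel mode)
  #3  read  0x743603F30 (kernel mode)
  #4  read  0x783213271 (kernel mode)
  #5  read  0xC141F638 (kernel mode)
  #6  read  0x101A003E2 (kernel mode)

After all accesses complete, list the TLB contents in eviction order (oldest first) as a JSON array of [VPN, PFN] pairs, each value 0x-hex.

Per-access translation:
#0 VA=0x70301BE14 (r,kernel):
  [0] read 0x38 idx=28: raw=0x3B007 flags P=1 W=1 U=1 S=0
  [1] read 0x3B idx=24: raw=0x3F007 flags P=1 W=1 U=1 S=0
  [2] read 0x3F idx=27: raw=0x40007 flags P=1 W=1 U=1 S=0
  ⇒ phys 0x40E14  [3 reads]
#1 VA=0x4814055E5 (r,kernel):
  [0] read 0x38 idx=18: raw=0x42007 flags P=1 W=1 U=1 S=0
  [1] read 0x42 idx=10: raw=0x46007 flags P=1 W=1 U=1 S=0
  [2] read 0x46 idx=5: raw=0x7A000 flags P=0 W=0 U=0 S=0
  ✗ PAGE_NOT_PRESENT  [3 reads]
#2 VA=0x2E0F21E (r,kernel):
  [0] read 0x38 idx=0: raw=0x4A007 flags P=1 W=1 U=1 S=0
  [1] read 0x4A idx=23: raw=0x4C007 flags P=1 W=1 U=1 S=0
  [2] read 0x4C idx=15: raw=0x4D007 flags P=1 W=1 U=1 S=0
  ⇒ phys 0x4D21E  [3 reads]
#3 VA=0x743603F30 (r,kernel):
  [0] read 0x38 idx=29: raw=0x50007 flags P=1 W=1 U=1 S=0
  [1] read 0x50 idx=27: raw=0x54007 flags P=1 W=1 U=1 S=0
  [2] read 0x54 idx=3: raw=0x55007 flags P=1 W=1 U=1 S=0
  ⇒ phys 0x55F30  [3 reads]
#4 VA=0x783213271 (r,kernel):
  [0] read 0x38 idx=30: raw=0x58007 flags P=1 W=1 U=1 S=0
  [1] read 0x58 idx=25: raw=0x5A007 flags P=1 W=1 U=1 S=0
  [2] read 0x5A idx=19: raw=0x5E007 flags P=1 W=1 U=1 S=0
  ⇒ phys 0x5E271  [3 reads]
#5 VA=0xC141F638 (r,kernel):
  [0] read 0x38 idx=3: raw=0x61007 flags P=1 W=1 U=1 S=0
  [1] read 0x61 idx=10: raw=0x62007 flags P=1 W=1 U=1 S=0
  [2] read 0x62 idx=31: raw=0x64007 flags P=1 W=1 U=1 S=0
  ⇒ phys 0x64638  [3 reads]
#6 VA=0x101A003E2 (r,kernel):
  [0] read 0x38 idx=4: raw=0x65007 flags P=1 W=1 U=1 S=0
  [1] read 0x65 idx=13: raw=0x67007 flags P=1 W=1 U=1 S=0
  [2] read 0x67 idx=0: raw=0x6B007 flags P=1 W=1 U=1 S=0
  ⇒ phys 0x6B3E2  [3 reads]

TLB: [["0x783213", "0x5E"], ["0xC141F", "0x64"], ["0x101A00", "0x6B"]]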